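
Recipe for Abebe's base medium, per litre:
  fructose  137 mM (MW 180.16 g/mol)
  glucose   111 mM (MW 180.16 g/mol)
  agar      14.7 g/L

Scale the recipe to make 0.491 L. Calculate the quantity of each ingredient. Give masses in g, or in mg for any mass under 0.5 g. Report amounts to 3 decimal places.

fructose 12.119 g; glucose 9.819 g; agar 7.218 g

Scale factor relative to 1 L: 0.491.
fructose: 137 mmol/L × 180.16 g/mol × 0.491 L ÷ 1000 = 12.119 g
glucose: 111 mmol/L × 180.16 g/mol × 0.491 L ÷ 1000 = 9.819 g
agar: 14.7 g/L × 0.491 L = 7.218 g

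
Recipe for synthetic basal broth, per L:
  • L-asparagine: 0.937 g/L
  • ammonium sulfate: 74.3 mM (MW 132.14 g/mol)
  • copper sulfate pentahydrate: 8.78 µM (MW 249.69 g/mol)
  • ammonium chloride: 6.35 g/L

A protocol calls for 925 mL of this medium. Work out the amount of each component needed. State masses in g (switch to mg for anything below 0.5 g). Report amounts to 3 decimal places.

Scale factor relative to 1 L: 0.925.
L-asparagine: 0.937 g/L × 0.925 L = 0.867 g
ammonium sulfate: 74.3 mmol/L × 132.14 g/mol × 0.925 L ÷ 1000 = 9.082 g
copper sulfate pentahydrate: 8.78 µmol/L × 249.69 g/mol × 0.925 L ÷ 1000 = 2.028 mg
ammonium chloride: 6.35 g/L × 0.925 L = 5.874 g

L-asparagine 0.867 g; ammonium sulfate 9.082 g; copper sulfate pentahydrate 2.028 mg; ammonium chloride 5.874 g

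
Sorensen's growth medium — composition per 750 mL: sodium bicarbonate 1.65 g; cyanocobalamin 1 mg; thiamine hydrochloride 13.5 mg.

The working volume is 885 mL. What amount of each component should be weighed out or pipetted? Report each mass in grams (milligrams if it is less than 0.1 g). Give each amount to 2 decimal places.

sodium bicarbonate 1.95 g; cyanocobalamin 1.18 mg; thiamine hydrochloride 15.93 mg

Scale factor = 885 mL / 750 mL = 1.18.
sodium bicarbonate: 1.65 g × (885 mL / 750 mL) = 1.95 g
cyanocobalamin: 1 mg × (885 mL / 750 mL) = 1.18 mg
thiamine hydrochloride: 13.5 mg × (885 mL / 750 mL) = 15.93 mg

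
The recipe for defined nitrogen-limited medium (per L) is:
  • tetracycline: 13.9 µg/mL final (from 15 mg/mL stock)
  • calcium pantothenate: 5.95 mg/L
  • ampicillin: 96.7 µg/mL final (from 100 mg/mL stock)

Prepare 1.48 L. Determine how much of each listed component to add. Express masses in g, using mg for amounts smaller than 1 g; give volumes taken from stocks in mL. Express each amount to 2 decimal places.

tetracycline 1.37 mL; calcium pantothenate 8.81 mg; ampicillin 1.43 mL

Working volume: 1.48 L.
tetracycline: dilute stock: 13.9 µg/mL × 1480 mL ÷ 15000 µg/mL = 1.37 mL
calcium pantothenate: 5.95 mg/L × 1.48 L = 8.81 mg
ampicillin: V = C2·V2/C1 = 96.7 µg/mL × 1480 mL ÷ 100000 µg/mL = 1.43 mL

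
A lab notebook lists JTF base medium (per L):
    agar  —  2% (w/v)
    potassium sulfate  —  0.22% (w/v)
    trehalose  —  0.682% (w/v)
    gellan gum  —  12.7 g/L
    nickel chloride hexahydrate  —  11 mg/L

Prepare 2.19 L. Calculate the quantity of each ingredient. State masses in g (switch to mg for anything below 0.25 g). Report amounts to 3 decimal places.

agar 43.800 g; potassium sulfate 4.818 g; trehalose 14.936 g; gellan gum 27.813 g; nickel chloride hexahydrate 24.090 mg

Scale factor relative to 1 L: 2.19.
agar: 2% w/v = 20 g/L → 20 × 2.19 L = 43.800 g
potassium sulfate: 0.22 g per 100 mL × 2190 mL ÷ 100 = 4.818 g
trehalose: 0.682 g per 100 mL × 2190 mL ÷ 100 = 14.936 g
gellan gum: 12.7 g/L × 2.19 L = 27.813 g
nickel chloride hexahydrate: 11 mg/L × 2.19 L = 24.090 mg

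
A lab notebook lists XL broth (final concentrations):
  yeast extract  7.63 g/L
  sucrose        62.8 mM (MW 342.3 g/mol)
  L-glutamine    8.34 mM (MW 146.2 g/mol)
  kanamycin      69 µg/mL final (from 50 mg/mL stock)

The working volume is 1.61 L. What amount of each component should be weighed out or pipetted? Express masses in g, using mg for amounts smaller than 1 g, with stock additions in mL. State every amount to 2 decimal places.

Scale factor relative to 1 L: 1.61.
yeast extract: 7.63 g/L × 1.61 L = 12.28 g
sucrose: 62.8 mmol/L × 342.3 g/mol × 1.61 L ÷ 1000 = 34.61 g
L-glutamine: 8.34 mmol/L × 146.2 g/mol × 1.61 L ÷ 1000 = 1.96 g
kanamycin: C1V1 = C2V2 → 69 µg/mL × 1610 mL ÷ 50000 µg/mL = 2.22 mL

yeast extract 12.28 g; sucrose 34.61 g; L-glutamine 1.96 g; kanamycin 2.22 mL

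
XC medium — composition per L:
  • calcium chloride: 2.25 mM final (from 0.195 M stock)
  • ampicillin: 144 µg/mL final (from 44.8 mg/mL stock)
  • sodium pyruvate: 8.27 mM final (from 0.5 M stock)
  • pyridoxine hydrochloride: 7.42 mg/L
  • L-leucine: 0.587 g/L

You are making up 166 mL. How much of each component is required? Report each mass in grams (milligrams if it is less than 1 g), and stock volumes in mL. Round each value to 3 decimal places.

calcium chloride 1.915 mL; ampicillin 0.534 mL; sodium pyruvate 2.746 mL; pyridoxine hydrochloride 1.232 mg; L-leucine 97.442 mg

Target volume = 166 mL = 0.166 L.
calcium chloride: C1V1 = C2V2 → 2.25 mM × 166 mL ÷ 195 mM = 1.915 mL
ampicillin: dilute stock: 144 µg/mL × 166 mL ÷ 44800 µg/mL = 0.534 mL
sodium pyruvate: C1V1 = C2V2 → 8.27 mM × 166 mL ÷ 500 mM = 2.746 mL
pyridoxine hydrochloride: 7.42 mg/L × 0.166 L = 1.232 mg
L-leucine: 0.587 g/L × 0.166 L = 0.097442 g = 97.442 mg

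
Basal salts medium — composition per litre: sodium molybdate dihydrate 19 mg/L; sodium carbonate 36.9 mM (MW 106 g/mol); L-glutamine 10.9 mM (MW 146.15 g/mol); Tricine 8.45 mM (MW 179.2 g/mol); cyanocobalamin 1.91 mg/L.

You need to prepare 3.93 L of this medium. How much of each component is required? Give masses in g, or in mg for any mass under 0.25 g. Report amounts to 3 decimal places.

sodium molybdate dihydrate 74.670 mg; sodium carbonate 15.372 g; L-glutamine 6.261 g; Tricine 5.951 g; cyanocobalamin 7.506 mg

Working volume: 3.93 L.
sodium molybdate dihydrate: 19 mg/L × 3.93 L = 74.670 mg
sodium carbonate: 36.9 mmol/L × 106 g/mol × 3.93 L ÷ 1000 = 15.372 g
L-glutamine: 10.9 mmol/L × 146.15 g/mol × 3.93 L ÷ 1000 = 6.261 g
Tricine: 8.45 mmol/L × 179.2 g/mol × 3.93 L ÷ 1000 = 5.951 g
cyanocobalamin: 1.91 mg/L × 3.93 L = 7.506 mg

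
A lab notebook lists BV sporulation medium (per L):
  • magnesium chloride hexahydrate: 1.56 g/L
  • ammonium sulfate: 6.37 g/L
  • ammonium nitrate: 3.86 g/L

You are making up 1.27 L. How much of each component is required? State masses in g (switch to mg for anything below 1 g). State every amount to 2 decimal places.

magnesium chloride hexahydrate 1.98 g; ammonium sulfate 8.09 g; ammonium nitrate 4.90 g

Working volume: 1.27 L.
magnesium chloride hexahydrate: 1.56 g/L × 1.27 L = 1.98 g
ammonium sulfate: 6.37 g/L × 1.27 L = 8.09 g
ammonium nitrate: 3.86 g/L × 1.27 L = 4.90 g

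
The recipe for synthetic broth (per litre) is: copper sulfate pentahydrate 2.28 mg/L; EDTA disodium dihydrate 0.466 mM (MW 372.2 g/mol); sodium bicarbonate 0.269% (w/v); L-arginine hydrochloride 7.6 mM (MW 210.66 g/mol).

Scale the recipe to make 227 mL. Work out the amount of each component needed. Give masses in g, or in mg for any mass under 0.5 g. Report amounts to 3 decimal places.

Working volume: 227 mL = 0.227 L.
copper sulfate pentahydrate: 2.28 mg/L × 0.227 L = 0.518 mg
EDTA disodium dihydrate: 0.466 mmol/L × 372.2 mg/mmol × 0.227 L = 39.372 mg
sodium bicarbonate: 0.269 g per 100 mL × 227 mL ÷ 100 = 0.611 g
L-arginine hydrochloride: 7.6 mmol/L × 210.66 mg/mmol × 0.227 L = 363.431 mg

copper sulfate pentahydrate 0.518 mg; EDTA disodium dihydrate 39.372 mg; sodium bicarbonate 0.611 g; L-arginine hydrochloride 363.431 mg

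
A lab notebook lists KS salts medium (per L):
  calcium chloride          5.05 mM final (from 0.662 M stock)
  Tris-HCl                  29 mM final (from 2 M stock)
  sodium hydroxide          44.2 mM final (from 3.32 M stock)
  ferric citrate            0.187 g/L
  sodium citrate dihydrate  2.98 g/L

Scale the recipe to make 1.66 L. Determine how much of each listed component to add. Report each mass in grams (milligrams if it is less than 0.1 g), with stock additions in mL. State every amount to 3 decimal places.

Scale factor relative to 1 L: 1.66.
calcium chloride: dilute stock: 5.05 mM × 1660 mL ÷ 662 mM = 12.663 mL
Tris-HCl: dilute stock: 29 mM × 1660 mL ÷ 2000 mM = 24.070 mL
sodium hydroxide: C1V1 = C2V2 → 44.2 mM × 1660 mL ÷ 3320 mM = 22.100 mL
ferric citrate: 0.187 g/L × 1.66 L = 0.310 g
sodium citrate dihydrate: 2.98 g/L × 1.66 L = 4.947 g

calcium chloride 12.663 mL; Tris-HCl 24.070 mL; sodium hydroxide 22.100 mL; ferric citrate 0.310 g; sodium citrate dihydrate 4.947 g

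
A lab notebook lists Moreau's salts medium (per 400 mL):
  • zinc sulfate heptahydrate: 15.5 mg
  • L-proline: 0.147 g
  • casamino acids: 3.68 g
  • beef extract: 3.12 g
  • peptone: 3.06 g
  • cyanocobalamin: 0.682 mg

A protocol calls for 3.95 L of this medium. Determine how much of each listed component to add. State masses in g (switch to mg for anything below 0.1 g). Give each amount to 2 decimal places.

Ratio of target to recipe volume: 3950 / 400 = 9.875.
zinc sulfate heptahydrate: 15.5 mg × (3950 mL / 400 mL) = 153.062 mg = 0.15 g
L-proline: 0.147 g × (3950 mL / 400 mL) = 1.45 g
casamino acids: 3.68 g × (3950 mL / 400 mL) = 36.34 g
beef extract: 3.12 g × (3950 mL / 400 mL) = 30.81 g
peptone: 3.06 g × (3950 mL / 400 mL) = 30.22 g
cyanocobalamin: 0.682 mg × (3950 mL / 400 mL) = 6.73 mg

zinc sulfate heptahydrate 0.15 g; L-proline 1.45 g; casamino acids 36.34 g; beef extract 30.81 g; peptone 30.22 g; cyanocobalamin 6.73 mg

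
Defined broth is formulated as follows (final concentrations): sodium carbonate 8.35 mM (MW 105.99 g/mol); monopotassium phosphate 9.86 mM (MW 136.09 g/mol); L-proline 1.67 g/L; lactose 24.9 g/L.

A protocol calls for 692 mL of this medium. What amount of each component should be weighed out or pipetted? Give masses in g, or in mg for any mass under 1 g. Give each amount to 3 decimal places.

Scale factor relative to 1 L: 0.692.
sodium carbonate: 8.35 mmol/L × 105.99 mg/mmol × 0.692 L = 612.431 mg
monopotassium phosphate: 9.86 mmol/L × 136.09 mg/mmol × 0.692 L = 928.558 mg
L-proline: 1.67 g/L × 0.692 L = 1.156 g
lactose: 24.9 g/L × 0.692 L = 17.231 g

sodium carbonate 612.431 mg; monopotassium phosphate 928.558 mg; L-proline 1.156 g; lactose 17.231 g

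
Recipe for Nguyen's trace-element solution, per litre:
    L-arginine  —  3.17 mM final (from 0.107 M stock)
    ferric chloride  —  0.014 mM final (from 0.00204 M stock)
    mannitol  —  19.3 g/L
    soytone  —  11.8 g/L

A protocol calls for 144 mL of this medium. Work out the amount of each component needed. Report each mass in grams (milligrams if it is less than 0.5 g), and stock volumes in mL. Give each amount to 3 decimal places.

L-arginine 4.266 mL; ferric chloride 0.988 mL; mannitol 2.779 g; soytone 1.699 g

Target volume = 144 mL = 0.144 L.
L-arginine: C1V1 = C2V2 → 3.17 mM × 144 mL ÷ 107 mM = 4.266 mL
ferric chloride: V = C2·V2/C1 = 0.014 mM × 144 mL ÷ 2.04 mM = 0.988 mL
mannitol: 19.3 g/L × 0.144 L = 2.779 g
soytone: 11.8 g/L × 0.144 L = 1.699 g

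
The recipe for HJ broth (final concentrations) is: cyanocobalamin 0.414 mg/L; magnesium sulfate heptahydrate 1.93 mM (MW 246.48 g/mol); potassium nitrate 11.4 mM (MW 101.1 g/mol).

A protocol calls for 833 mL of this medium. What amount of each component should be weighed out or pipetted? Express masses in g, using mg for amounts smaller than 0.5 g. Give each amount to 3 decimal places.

Working volume: 833 mL = 0.833 L.
cyanocobalamin: 0.414 mg/L × 0.833 L = 0.345 mg
magnesium sulfate heptahydrate: 1.93 mmol/L × 246.48 mg/mmol × 0.833 L = 396.263 mg
potassium nitrate: 11.4 mmol/L × 101.1 g/mol × 0.833 L ÷ 1000 = 0.960 g

cyanocobalamin 0.345 mg; magnesium sulfate heptahydrate 396.263 mg; potassium nitrate 0.960 g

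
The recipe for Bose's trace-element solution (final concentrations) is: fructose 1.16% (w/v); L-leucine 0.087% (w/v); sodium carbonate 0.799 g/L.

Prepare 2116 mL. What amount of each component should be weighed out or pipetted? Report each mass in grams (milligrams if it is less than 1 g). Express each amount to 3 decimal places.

fructose 24.546 g; L-leucine 1.841 g; sodium carbonate 1.691 g

Scale factor relative to 1 L: 2.116.
fructose: 1.16 g per 100 mL × 2116 mL ÷ 100 = 24.546 g
L-leucine: 0.087% w/v = 0.87 g/L → 0.87 × 2.116 L = 1.841 g
sodium carbonate: 0.799 g/L × 2.116 L = 1.691 g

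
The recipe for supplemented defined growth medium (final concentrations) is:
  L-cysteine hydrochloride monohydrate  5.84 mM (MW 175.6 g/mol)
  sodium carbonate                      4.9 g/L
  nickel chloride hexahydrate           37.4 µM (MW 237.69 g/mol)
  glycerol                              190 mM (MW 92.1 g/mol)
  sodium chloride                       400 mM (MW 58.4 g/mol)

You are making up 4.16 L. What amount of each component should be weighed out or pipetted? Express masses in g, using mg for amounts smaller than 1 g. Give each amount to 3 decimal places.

Working volume: 4.16 L.
L-cysteine hydrochloride monohydrate: 5.84 mmol/L × 175.6 g/mol × 4.16 L ÷ 1000 = 4.266 g
sodium carbonate: 4.9 g/L × 4.16 L = 20.384 g
nickel chloride hexahydrate: 37.4 µmol/L × 237.69 g/mol × 4.16 L ÷ 1000 = 36.981 mg
glycerol: 190 mmol/L × 92.1 g/mol × 4.16 L ÷ 1000 = 72.796 g
sodium chloride: 400 mmol/L × 58.4 g/mol × 4.16 L ÷ 1000 = 97.178 g

L-cysteine hydrochloride monohydrate 4.266 g; sodium carbonate 20.384 g; nickel chloride hexahydrate 36.981 mg; glycerol 72.796 g; sodium chloride 97.178 g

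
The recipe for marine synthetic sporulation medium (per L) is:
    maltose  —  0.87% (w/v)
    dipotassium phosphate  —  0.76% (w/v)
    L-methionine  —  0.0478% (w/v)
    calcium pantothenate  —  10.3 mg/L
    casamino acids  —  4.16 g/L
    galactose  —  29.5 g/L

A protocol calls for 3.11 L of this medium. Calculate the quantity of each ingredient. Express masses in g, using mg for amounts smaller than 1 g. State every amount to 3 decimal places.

maltose 27.057 g; dipotassium phosphate 23.636 g; L-methionine 1.487 g; calcium pantothenate 32.033 mg; casamino acids 12.938 g; galactose 91.745 g

Scale factor relative to 1 L: 3.11.
maltose: 0.87 g per 100 mL × 3110 mL ÷ 100 = 27.057 g
dipotassium phosphate: 0.76% w/v = 7.6 g/L → 7.6 × 3.11 L = 23.636 g
L-methionine: 0.0478% w/v = 0.478 g/L → 0.478 × 3.11 L = 1.487 g
calcium pantothenate: 10.3 mg/L × 3.11 L = 32.033 mg
casamino acids: 4.16 g/L × 3.11 L = 12.938 g
galactose: 29.5 g/L × 3.11 L = 91.745 g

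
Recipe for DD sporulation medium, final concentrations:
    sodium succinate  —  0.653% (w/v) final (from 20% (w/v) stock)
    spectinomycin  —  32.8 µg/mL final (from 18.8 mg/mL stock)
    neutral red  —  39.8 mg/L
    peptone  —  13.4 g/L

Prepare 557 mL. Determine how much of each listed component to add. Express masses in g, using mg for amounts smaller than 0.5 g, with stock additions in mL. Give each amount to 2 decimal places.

Scale factor relative to 1 L: 0.557.
sodium succinate: C1V1 = C2V2 → 0.653% ÷ 20% × 557 mL = 18.19 mL
spectinomycin: C1V1 = C2V2 → 32.8 µg/mL × 557 mL ÷ 18800 µg/mL = 0.97 mL
neutral red: 39.8 mg/L × 0.557 L = 22.17 mg
peptone: 13.4 g/L × 0.557 L = 7.46 g

sodium succinate 18.19 mL; spectinomycin 0.97 mL; neutral red 22.17 mg; peptone 7.46 g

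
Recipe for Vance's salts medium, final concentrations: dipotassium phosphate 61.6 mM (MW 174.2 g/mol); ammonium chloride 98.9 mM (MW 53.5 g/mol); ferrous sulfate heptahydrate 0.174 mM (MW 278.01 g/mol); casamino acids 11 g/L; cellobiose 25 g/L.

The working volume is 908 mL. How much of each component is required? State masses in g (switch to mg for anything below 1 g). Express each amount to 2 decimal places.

dipotassium phosphate 9.74 g; ammonium chloride 4.80 g; ferrous sulfate heptahydrate 43.92 mg; casamino acids 9.99 g; cellobiose 22.70 g

Target volume = 908 mL = 0.908 L.
dipotassium phosphate: 61.6 mmol/L × 174.2 g/mol × 0.908 L ÷ 1000 = 9.74 g
ammonium chloride: 98.9 mmol/L × 53.5 g/mol × 0.908 L ÷ 1000 = 4.80 g
ferrous sulfate heptahydrate: 0.174 mmol/L × 278.01 mg/mmol × 0.908 L = 43.92 mg
casamino acids: 11 g/L × 0.908 L = 9.99 g
cellobiose: 25 g/L × 0.908 L = 22.70 g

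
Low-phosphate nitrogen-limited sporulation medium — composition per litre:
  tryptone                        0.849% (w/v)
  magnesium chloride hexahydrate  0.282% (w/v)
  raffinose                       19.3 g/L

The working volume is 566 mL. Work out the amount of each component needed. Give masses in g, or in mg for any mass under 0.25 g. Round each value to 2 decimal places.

Target volume = 566 mL = 0.566 L.
tryptone: 0.849% w/v = 8.49 g/L → 8.49 × 0.566 L = 4.81 g
magnesium chloride hexahydrate: 0.282% w/v = 2.82 g/L → 2.82 × 0.566 L = 1.60 g
raffinose: 19.3 g/L × 0.566 L = 10.92 g

tryptone 4.81 g; magnesium chloride hexahydrate 1.60 g; raffinose 10.92 g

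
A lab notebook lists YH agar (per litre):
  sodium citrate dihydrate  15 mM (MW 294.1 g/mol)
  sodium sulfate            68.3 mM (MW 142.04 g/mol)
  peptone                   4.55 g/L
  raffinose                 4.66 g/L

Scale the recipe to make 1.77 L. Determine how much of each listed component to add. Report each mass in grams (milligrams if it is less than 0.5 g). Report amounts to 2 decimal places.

Working volume: 1.77 L.
sodium citrate dihydrate: 15 mmol/L × 294.1 g/mol × 1.77 L ÷ 1000 = 7.81 g
sodium sulfate: 68.3 mmol/L × 142.04 g/mol × 1.77 L ÷ 1000 = 17.17 g
peptone: 4.55 g/L × 1.77 L = 8.05 g
raffinose: 4.66 g/L × 1.77 L = 8.25 g

sodium citrate dihydrate 7.81 g; sodium sulfate 17.17 g; peptone 8.05 g; raffinose 8.25 g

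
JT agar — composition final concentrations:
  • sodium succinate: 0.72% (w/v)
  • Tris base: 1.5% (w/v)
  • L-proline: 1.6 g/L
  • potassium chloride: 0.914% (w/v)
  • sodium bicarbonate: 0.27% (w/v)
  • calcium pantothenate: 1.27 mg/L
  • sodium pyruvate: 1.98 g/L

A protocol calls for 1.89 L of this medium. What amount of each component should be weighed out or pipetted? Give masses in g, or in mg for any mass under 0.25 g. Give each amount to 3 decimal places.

sodium succinate 13.608 g; Tris base 28.350 g; L-proline 3.024 g; potassium chloride 17.275 g; sodium bicarbonate 5.103 g; calcium pantothenate 2.400 mg; sodium pyruvate 3.742 g

Scale factor relative to 1 L: 1.89.
sodium succinate: 0.72 g per 100 mL × 1890 mL ÷ 100 = 13.608 g
Tris base: 1.5% w/v = 15 g/L → 15 × 1.89 L = 28.350 g
L-proline: 1.6 g/L × 1.89 L = 3.024 g
potassium chloride: 0.914 g per 100 mL × 1890 mL ÷ 100 = 17.275 g
sodium bicarbonate: 0.27% w/v = 2.7 g/L → 2.7 × 1.89 L = 5.103 g
calcium pantothenate: 1.27 mg/L × 1.89 L = 2.400 mg
sodium pyruvate: 1.98 g/L × 1.89 L = 3.742 g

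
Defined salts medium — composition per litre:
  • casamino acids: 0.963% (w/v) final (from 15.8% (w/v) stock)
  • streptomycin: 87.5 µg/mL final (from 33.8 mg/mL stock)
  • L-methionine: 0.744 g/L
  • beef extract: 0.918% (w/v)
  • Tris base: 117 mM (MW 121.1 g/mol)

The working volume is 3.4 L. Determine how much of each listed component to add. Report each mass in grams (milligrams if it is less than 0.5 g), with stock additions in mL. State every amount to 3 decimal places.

casamino acids 207.228 mL; streptomycin 8.802 mL; L-methionine 2.530 g; beef extract 31.212 g; Tris base 48.174 g

Scale factor relative to 1 L: 3.4.
casamino acids: V = C2·V2/C1 = 0.963% ÷ 15.8% × 3400 mL = 207.228 mL
streptomycin: dilute stock: 87.5 µg/mL × 3400 mL ÷ 33800 µg/mL = 8.802 mL
L-methionine: 0.744 g/L × 3.4 L = 2.530 g
beef extract: 0.918% w/v = 9.18 g/L → 9.18 × 3.4 L = 31.212 g
Tris base: 117 mmol/L × 121.1 g/mol × 3.4 L ÷ 1000 = 48.174 g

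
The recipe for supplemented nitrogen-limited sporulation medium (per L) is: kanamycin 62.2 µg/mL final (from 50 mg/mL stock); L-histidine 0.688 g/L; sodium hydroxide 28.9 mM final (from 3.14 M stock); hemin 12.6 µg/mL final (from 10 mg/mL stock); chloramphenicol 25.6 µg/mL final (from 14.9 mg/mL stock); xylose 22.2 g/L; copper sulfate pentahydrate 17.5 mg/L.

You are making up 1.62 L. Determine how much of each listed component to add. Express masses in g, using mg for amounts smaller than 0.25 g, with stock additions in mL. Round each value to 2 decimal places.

Working volume: 1.62 L.
kanamycin: V = C2·V2/C1 = 62.2 µg/mL × 1620 mL ÷ 50000 µg/mL = 2.02 mL
L-histidine: 0.688 g/L × 1.62 L = 1.11 g
sodium hydroxide: C1V1 = C2V2 → 28.9 mM × 1620 mL ÷ 3140 mM = 14.91 mL
hemin: dilute stock: 12.6 µg/mL × 1620 mL ÷ 10000 µg/mL = 2.04 mL
chloramphenicol: V = C2·V2/C1 = 25.6 µg/mL × 1620 mL ÷ 14900 µg/mL = 2.78 mL
xylose: 22.2 g/L × 1.62 L = 35.96 g
copper sulfate pentahydrate: 17.5 mg/L × 1.62 L = 28.35 mg

kanamycin 2.02 mL; L-histidine 1.11 g; sodium hydroxide 14.91 mL; hemin 2.04 mL; chloramphenicol 2.78 mL; xylose 35.96 g; copper sulfate pentahydrate 28.35 mg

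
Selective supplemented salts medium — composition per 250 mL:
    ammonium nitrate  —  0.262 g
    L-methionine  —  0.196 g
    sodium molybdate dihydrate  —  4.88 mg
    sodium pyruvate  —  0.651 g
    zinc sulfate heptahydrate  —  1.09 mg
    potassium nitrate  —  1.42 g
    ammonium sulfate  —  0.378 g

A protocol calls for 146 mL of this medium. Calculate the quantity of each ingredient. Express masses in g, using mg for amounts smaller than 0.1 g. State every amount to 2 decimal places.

Scale factor = 146 mL / 250 mL = 0.584.
ammonium nitrate: 0.262 g × (146 mL / 250 mL) = 0.15 g
L-methionine: 0.196 g × (146 mL / 250 mL) = 0.11 g
sodium molybdate dihydrate: 4.88 mg × (146 mL / 250 mL) = 2.85 mg
sodium pyruvate: 0.651 g × (146 mL / 250 mL) = 0.38 g
zinc sulfate heptahydrate: 1.09 mg × (146 mL / 250 mL) = 0.64 mg
potassium nitrate: 1.42 g × (146 mL / 250 mL) = 0.83 g
ammonium sulfate: 0.378 g × (146 mL / 250 mL) = 0.22 g

ammonium nitrate 0.15 g; L-methionine 0.11 g; sodium molybdate dihydrate 2.85 mg; sodium pyruvate 0.38 g; zinc sulfate heptahydrate 0.64 mg; potassium nitrate 0.83 g; ammonium sulfate 0.22 g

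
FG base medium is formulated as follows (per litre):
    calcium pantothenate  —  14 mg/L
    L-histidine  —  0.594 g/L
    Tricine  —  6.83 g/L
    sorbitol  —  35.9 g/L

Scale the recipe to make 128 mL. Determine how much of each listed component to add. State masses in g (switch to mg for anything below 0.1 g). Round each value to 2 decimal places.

Working volume: 128 mL = 0.128 L.
calcium pantothenate: 14 mg/L × 0.128 L = 1.79 mg
L-histidine: 0.594 g/L × 0.128 L = 0.076032 g = 76.03 mg
Tricine: 6.83 g/L × 0.128 L = 0.87 g
sorbitol: 35.9 g/L × 0.128 L = 4.60 g

calcium pantothenate 1.79 mg; L-histidine 76.03 mg; Tricine 0.87 g; sorbitol 4.60 g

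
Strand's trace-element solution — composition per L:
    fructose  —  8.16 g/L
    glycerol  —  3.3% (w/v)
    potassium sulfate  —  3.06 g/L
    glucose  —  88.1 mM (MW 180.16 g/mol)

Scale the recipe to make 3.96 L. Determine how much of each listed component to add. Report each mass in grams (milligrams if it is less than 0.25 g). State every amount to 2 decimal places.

Scale factor relative to 1 L: 3.96.
fructose: 8.16 g/L × 3.96 L = 32.31 g
glycerol: 3.3% w/v = 33 g/L → 33 × 3.96 L = 130.68 g
potassium sulfate: 3.06 g/L × 3.96 L = 12.12 g
glucose: 88.1 mmol/L × 180.16 g/mol × 3.96 L ÷ 1000 = 62.85 g

fructose 32.31 g; glycerol 130.68 g; potassium sulfate 12.12 g; glucose 62.85 g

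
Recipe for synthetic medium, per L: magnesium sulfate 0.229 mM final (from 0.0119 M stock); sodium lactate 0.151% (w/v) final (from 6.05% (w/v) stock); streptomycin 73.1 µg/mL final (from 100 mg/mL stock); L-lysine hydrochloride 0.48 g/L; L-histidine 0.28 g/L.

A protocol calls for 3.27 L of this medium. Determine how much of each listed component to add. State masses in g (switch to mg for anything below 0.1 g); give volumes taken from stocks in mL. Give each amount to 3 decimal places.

Scale factor relative to 1 L: 3.27.
magnesium sulfate: V = C2·V2/C1 = 0.229 mM × 3270 mL ÷ 11.9 mM = 62.927 mL
sodium lactate: C1V1 = C2V2 → 0.151% ÷ 6.05% × 3270 mL = 81.615 mL
streptomycin: dilute stock: 73.1 µg/mL × 3270 mL ÷ 100000 µg/mL = 2.390 mL
L-lysine hydrochloride: 0.48 g/L × 3.27 L = 1.570 g
L-histidine: 0.28 g/L × 3.27 L = 0.916 g

magnesium sulfate 62.927 mL; sodium lactate 81.615 mL; streptomycin 2.390 mL; L-lysine hydrochloride 1.570 g; L-histidine 0.916 g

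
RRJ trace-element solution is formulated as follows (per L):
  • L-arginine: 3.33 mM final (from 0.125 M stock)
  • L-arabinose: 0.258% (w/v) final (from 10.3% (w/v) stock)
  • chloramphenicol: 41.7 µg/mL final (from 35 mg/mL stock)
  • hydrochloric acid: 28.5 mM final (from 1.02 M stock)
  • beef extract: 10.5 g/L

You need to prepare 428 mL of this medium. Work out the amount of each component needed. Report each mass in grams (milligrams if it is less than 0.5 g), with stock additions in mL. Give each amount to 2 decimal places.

Working volume: 428 mL = 0.428 L.
L-arginine: V = C2·V2/C1 = 3.33 mM × 428 mL ÷ 125 mM = 11.40 mL
L-arabinose: V = C2·V2/C1 = 0.258% ÷ 10.3% × 428 mL = 10.72 mL
chloramphenicol: C1V1 = C2V2 → 41.7 µg/mL × 428 mL ÷ 35000 µg/mL = 0.51 mL
hydrochloric acid: V = C2·V2/C1 = 28.5 mM × 428 mL ÷ 1020 mM = 11.96 mL
beef extract: 10.5 g/L × 0.428 L = 4.49 g

L-arginine 11.40 mL; L-arabinose 10.72 mL; chloramphenicol 0.51 mL; hydrochloric acid 11.96 mL; beef extract 4.49 g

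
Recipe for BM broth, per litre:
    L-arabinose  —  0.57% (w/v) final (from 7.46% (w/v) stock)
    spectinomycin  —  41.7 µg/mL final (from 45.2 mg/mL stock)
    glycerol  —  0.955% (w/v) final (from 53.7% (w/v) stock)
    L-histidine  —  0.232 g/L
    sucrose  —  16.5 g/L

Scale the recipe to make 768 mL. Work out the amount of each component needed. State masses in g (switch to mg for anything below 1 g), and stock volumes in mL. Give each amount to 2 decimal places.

Working volume: 768 mL = 0.768 L.
L-arabinose: C1V1 = C2V2 → 0.57% ÷ 7.46% × 768 mL = 58.68 mL
spectinomycin: C1V1 = C2V2 → 41.7 µg/mL × 768 mL ÷ 45200 µg/mL = 0.71 mL
glycerol: V = C2·V2/C1 = 0.955% ÷ 53.7% × 768 mL = 13.66 mL
L-histidine: 0.232 g/L × 0.768 L = 0.178176 g = 178.18 mg
sucrose: 16.5 g/L × 0.768 L = 12.67 g

L-arabinose 58.68 mL; spectinomycin 0.71 mL; glycerol 13.66 mL; L-histidine 178.18 mg; sucrose 12.67 g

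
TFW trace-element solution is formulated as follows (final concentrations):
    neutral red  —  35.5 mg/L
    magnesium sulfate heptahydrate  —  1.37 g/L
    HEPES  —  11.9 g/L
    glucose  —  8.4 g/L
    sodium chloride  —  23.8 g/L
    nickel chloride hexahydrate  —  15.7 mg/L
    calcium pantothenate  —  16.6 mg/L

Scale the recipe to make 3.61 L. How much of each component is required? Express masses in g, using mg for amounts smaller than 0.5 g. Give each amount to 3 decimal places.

Scale factor relative to 1 L: 3.61.
neutral red: 35.5 mg/L × 3.61 L = 128.155 mg
magnesium sulfate heptahydrate: 1.37 g/L × 3.61 L = 4.946 g
HEPES: 11.9 g/L × 3.61 L = 42.959 g
glucose: 8.4 g/L × 3.61 L = 30.324 g
sodium chloride: 23.8 g/L × 3.61 L = 85.918 g
nickel chloride hexahydrate: 15.7 mg/L × 3.61 L = 56.677 mg
calcium pantothenate: 16.6 mg/L × 3.61 L = 59.926 mg

neutral red 128.155 mg; magnesium sulfate heptahydrate 4.946 g; HEPES 42.959 g; glucose 30.324 g; sodium chloride 85.918 g; nickel chloride hexahydrate 56.677 mg; calcium pantothenate 59.926 mg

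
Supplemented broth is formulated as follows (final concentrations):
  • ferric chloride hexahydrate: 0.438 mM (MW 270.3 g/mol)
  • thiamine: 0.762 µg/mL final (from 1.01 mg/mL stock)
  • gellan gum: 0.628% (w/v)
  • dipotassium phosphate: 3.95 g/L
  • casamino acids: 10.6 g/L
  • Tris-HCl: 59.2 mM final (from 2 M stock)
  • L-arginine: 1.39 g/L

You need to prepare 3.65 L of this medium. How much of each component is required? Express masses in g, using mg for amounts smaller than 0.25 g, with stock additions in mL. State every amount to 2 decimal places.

ferric chloride hexahydrate 0.43 g; thiamine 2.75 mL; gellan gum 22.92 g; dipotassium phosphate 14.42 g; casamino acids 38.69 g; Tris-HCl 108.04 mL; L-arginine 5.07 g

Scale factor relative to 1 L: 3.65.
ferric chloride hexahydrate: 0.438 mmol/L × 270.3 g/mol × 3.65 L ÷ 1000 = 0.43 g
thiamine: dilute stock: 0.762 µg/mL × 3650 mL ÷ 1010 µg/mL = 2.75 mL
gellan gum: 0.628% w/v = 6.28 g/L → 6.28 × 3.65 L = 22.92 g
dipotassium phosphate: 3.95 g/L × 3.65 L = 14.42 g
casamino acids: 10.6 g/L × 3.65 L = 38.69 g
Tris-HCl: C1V1 = C2V2 → 59.2 mM × 3650 mL ÷ 2000 mM = 108.04 mL
L-arginine: 1.39 g/L × 3.65 L = 5.07 g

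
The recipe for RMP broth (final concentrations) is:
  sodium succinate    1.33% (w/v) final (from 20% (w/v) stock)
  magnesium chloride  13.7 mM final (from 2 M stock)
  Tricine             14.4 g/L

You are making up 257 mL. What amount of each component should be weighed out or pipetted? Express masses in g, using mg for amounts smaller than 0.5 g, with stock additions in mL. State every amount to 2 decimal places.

sodium succinate 17.09 mL; magnesium chloride 1.76 mL; Tricine 3.70 g

Scale factor relative to 1 L: 0.257.
sodium succinate: C1V1 = C2V2 → 1.33% ÷ 20% × 257 mL = 17.09 mL
magnesium chloride: C1V1 = C2V2 → 13.7 mM × 257 mL ÷ 2000 mM = 1.76 mL
Tricine: 14.4 g/L × 0.257 L = 3.70 g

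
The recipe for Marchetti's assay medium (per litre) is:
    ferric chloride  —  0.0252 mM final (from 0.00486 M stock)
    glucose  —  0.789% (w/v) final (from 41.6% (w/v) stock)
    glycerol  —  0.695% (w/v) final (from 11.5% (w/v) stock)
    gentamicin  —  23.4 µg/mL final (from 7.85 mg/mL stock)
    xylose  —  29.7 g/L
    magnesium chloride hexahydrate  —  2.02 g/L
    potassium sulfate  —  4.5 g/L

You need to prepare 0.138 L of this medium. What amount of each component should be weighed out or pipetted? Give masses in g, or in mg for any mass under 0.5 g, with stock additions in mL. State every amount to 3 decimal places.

Scale factor relative to 1 L: 0.138.
ferric chloride: C1V1 = C2V2 → 0.0252 mM × 138 mL ÷ 4.86 mM = 0.716 mL
glucose: V = C2·V2/C1 = 0.789% ÷ 41.6% × 138 mL = 2.617 mL
glycerol: dilute stock: 0.695% ÷ 11.5% × 138 mL = 8.340 mL
gentamicin: C1V1 = C2V2 → 23.4 µg/mL × 138 mL ÷ 7850 µg/mL = 0.411 mL
xylose: 29.7 g/L × 0.138 L = 4.099 g
magnesium chloride hexahydrate: 2.02 g/L × 0.138 L = 0.27876 g = 278.760 mg
potassium sulfate: 4.5 g/L × 0.138 L = 0.621 g

ferric chloride 0.716 mL; glucose 2.617 mL; glycerol 8.340 mL; gentamicin 0.411 mL; xylose 4.099 g; magnesium chloride hexahydrate 278.760 mg; potassium sulfate 0.621 g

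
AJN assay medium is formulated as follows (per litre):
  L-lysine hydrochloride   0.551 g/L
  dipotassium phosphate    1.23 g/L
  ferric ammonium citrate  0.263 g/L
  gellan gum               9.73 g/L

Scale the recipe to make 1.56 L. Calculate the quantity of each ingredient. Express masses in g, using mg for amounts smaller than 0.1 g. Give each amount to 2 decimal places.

Working volume: 1.56 L.
L-lysine hydrochloride: 0.551 g/L × 1.56 L = 0.86 g
dipotassium phosphate: 1.23 g/L × 1.56 L = 1.92 g
ferric ammonium citrate: 0.263 g/L × 1.56 L = 0.41 g
gellan gum: 9.73 g/L × 1.56 L = 15.18 g

L-lysine hydrochloride 0.86 g; dipotassium phosphate 1.92 g; ferric ammonium citrate 0.41 g; gellan gum 15.18 g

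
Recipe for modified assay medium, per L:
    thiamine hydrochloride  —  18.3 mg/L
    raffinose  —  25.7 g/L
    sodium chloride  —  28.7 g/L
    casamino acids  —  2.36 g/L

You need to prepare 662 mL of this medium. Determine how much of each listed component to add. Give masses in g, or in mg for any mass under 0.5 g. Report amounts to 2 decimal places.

thiamine hydrochloride 12.11 mg; raffinose 17.01 g; sodium chloride 19.00 g; casamino acids 1.56 g

Working volume: 662 mL = 0.662 L.
thiamine hydrochloride: 18.3 mg/L × 0.662 L = 12.11 mg
raffinose: 25.7 g/L × 0.662 L = 17.01 g
sodium chloride: 28.7 g/L × 0.662 L = 19.00 g
casamino acids: 2.36 g/L × 0.662 L = 1.56 g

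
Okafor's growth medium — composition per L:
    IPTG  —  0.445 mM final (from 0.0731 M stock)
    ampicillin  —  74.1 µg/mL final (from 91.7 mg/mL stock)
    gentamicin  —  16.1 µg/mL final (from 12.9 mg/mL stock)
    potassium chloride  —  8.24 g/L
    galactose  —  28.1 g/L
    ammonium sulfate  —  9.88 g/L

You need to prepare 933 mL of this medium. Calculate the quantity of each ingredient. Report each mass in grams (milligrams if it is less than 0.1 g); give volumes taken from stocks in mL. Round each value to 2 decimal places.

Scale factor relative to 1 L: 0.933.
IPTG: V = C2·V2/C1 = 0.445 mM × 933 mL ÷ 73.1 mM = 5.68 mL
ampicillin: dilute stock: 74.1 µg/mL × 933 mL ÷ 91700 µg/mL = 0.75 mL
gentamicin: dilute stock: 16.1 µg/mL × 933 mL ÷ 12900 µg/mL = 1.16 mL
potassium chloride: 8.24 g/L × 0.933 L = 7.69 g
galactose: 28.1 g/L × 0.933 L = 26.22 g
ammonium sulfate: 9.88 g/L × 0.933 L = 9.22 g

IPTG 5.68 mL; ampicillin 0.75 mL; gentamicin 1.16 mL; potassium chloride 7.69 g; galactose 26.22 g; ammonium sulfate 9.22 g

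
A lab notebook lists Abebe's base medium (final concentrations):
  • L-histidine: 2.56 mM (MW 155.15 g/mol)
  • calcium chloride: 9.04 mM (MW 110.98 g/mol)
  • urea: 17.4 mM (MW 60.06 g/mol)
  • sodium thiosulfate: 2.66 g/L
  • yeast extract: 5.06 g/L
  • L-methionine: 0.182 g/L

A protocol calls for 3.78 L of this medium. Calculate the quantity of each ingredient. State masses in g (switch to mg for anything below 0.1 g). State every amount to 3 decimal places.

Scale factor relative to 1 L: 3.78.
L-histidine: 2.56 mmol/L × 155.15 g/mol × 3.78 L ÷ 1000 = 1.501 g
calcium chloride: 9.04 mmol/L × 110.98 g/mol × 3.78 L ÷ 1000 = 3.792 g
urea: 17.4 mmol/L × 60.06 g/mol × 3.78 L ÷ 1000 = 3.950 g
sodium thiosulfate: 2.66 g/L × 3.78 L = 10.055 g
yeast extract: 5.06 g/L × 3.78 L = 19.127 g
L-methionine: 0.182 g/L × 3.78 L = 0.688 g

L-histidine 1.501 g; calcium chloride 3.792 g; urea 3.950 g; sodium thiosulfate 10.055 g; yeast extract 19.127 g; L-methionine 0.688 g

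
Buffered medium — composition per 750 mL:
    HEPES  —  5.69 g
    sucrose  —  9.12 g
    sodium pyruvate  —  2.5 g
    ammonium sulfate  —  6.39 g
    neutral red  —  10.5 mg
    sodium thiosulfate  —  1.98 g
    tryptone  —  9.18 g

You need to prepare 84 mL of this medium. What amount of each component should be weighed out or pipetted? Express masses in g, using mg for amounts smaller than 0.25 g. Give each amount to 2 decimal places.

HEPES 0.64 g; sucrose 1.02 g; sodium pyruvate 0.28 g; ammonium sulfate 0.72 g; neutral red 1.18 mg; sodium thiosulfate 221.76 mg; tryptone 1.03 g

Ratio of target to recipe volume: 84 / 750 = 0.112.
HEPES: 5.69 g × (84 mL / 750 mL) = 0.64 g
sucrose: 9.12 g × (84 mL / 750 mL) = 1.02 g
sodium pyruvate: 2.5 g × (84 mL / 750 mL) = 0.28 g
ammonium sulfate: 6.39 g × (84 mL / 750 mL) = 0.72 g
neutral red: 10.5 mg × (84 mL / 750 mL) = 1.18 mg
sodium thiosulfate: 1.98 g × (84 mL / 750 mL) = 0.22176 g = 221.76 mg
tryptone: 9.18 g × (84 mL / 750 mL) = 1.03 g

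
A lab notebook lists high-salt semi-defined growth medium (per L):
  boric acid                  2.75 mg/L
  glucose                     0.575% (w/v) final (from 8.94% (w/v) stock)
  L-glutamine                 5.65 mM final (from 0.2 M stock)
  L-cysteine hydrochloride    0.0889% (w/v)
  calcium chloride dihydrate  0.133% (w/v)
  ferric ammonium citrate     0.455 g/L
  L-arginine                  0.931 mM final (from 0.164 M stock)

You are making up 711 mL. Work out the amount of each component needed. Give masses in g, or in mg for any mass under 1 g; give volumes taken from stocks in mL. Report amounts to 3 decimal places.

boric acid 1.955 mg; glucose 45.730 mL; L-glutamine 20.086 mL; L-cysteine hydrochloride 632.079 mg; calcium chloride dihydrate 945.630 mg; ferric ammonium citrate 323.505 mg; L-arginine 4.036 mL

Target volume = 711 mL = 0.711 L.
boric acid: 2.75 mg/L × 0.711 L = 1.955 mg
glucose: V = C2·V2/C1 = 0.575% ÷ 8.94% × 711 mL = 45.730 mL
L-glutamine: V = C2·V2/C1 = 5.65 mM × 711 mL ÷ 200 mM = 20.086 mL
L-cysteine hydrochloride: 0.0889 g per 100 mL × 711 mL ÷ 100 = 0.632079 g = 632.079 mg
calcium chloride dihydrate: 0.133 g per 100 mL × 711 mL ÷ 100 = 0.94563 g = 945.630 mg
ferric ammonium citrate: 0.455 g/L × 0.711 L = 0.323505 g = 323.505 mg
L-arginine: C1V1 = C2V2 → 0.931 mM × 711 mL ÷ 164 mM = 4.036 mL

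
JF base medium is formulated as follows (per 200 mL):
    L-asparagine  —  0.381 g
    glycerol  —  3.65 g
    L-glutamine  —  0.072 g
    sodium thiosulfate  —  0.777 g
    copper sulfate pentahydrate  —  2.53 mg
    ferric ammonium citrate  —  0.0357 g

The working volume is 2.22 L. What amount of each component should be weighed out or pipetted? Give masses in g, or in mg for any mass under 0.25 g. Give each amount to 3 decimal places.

Scale factor = 2220 mL / 200 mL = 11.1.
L-asparagine: 0.381 g × (2220 mL / 200 mL) = 4.229 g
glycerol: 3.65 g × (2220 mL / 200 mL) = 40.515 g
L-glutamine: 0.072 g × (2220 mL / 200 mL) = 0.799 g
sodium thiosulfate: 0.777 g × (2220 mL / 200 mL) = 8.625 g
copper sulfate pentahydrate: 2.53 mg × (2220 mL / 200 mL) = 28.083 mg
ferric ammonium citrate: 0.0357 g × (2220 mL / 200 mL) = 0.396 g

L-asparagine 4.229 g; glycerol 40.515 g; L-glutamine 0.799 g; sodium thiosulfate 8.625 g; copper sulfate pentahydrate 28.083 mg; ferric ammonium citrate 0.396 g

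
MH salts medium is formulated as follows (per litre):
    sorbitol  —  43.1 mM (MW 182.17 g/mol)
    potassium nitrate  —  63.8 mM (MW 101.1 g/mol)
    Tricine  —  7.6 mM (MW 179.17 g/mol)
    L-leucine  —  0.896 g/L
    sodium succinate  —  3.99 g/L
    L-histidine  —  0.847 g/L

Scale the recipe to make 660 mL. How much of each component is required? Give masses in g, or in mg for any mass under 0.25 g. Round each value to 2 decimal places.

sorbitol 5.18 g; potassium nitrate 4.26 g; Tricine 0.90 g; L-leucine 0.59 g; sodium succinate 2.63 g; L-histidine 0.56 g

Working volume: 660 mL = 0.66 L.
sorbitol: 43.1 mmol/L × 182.17 g/mol × 0.66 L ÷ 1000 = 5.18 g
potassium nitrate: 63.8 mmol/L × 101.1 g/mol × 0.66 L ÷ 1000 = 4.26 g
Tricine: 7.6 mmol/L × 179.17 g/mol × 0.66 L ÷ 1000 = 0.90 g
L-leucine: 0.896 g/L × 0.66 L = 0.59 g
sodium succinate: 3.99 g/L × 0.66 L = 2.63 g
L-histidine: 0.847 g/L × 0.66 L = 0.56 g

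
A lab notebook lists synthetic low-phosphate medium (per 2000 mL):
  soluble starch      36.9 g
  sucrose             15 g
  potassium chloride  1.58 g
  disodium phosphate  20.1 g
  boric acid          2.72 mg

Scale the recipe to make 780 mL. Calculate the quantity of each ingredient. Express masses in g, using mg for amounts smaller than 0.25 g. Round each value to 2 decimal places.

soluble starch 14.39 g; sucrose 5.85 g; potassium chloride 0.62 g; disodium phosphate 7.84 g; boric acid 1.06 mg

Ratio of target to recipe volume: 780 / 2000 = 0.39.
soluble starch: 36.9 g × (780 mL / 2000 mL) = 14.39 g
sucrose: 15 g × (780 mL / 2000 mL) = 5.85 g
potassium chloride: 1.58 g × (780 mL / 2000 mL) = 0.62 g
disodium phosphate: 20.1 g × (780 mL / 2000 mL) = 7.84 g
boric acid: 2.72 mg × (780 mL / 2000 mL) = 1.06 mg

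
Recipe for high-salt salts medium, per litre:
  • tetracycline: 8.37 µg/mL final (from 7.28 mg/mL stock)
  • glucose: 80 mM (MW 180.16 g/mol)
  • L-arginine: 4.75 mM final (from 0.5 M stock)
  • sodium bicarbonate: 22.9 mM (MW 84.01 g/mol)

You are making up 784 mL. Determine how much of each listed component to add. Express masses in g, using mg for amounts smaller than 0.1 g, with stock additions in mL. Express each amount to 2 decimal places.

tetracycline 0.90 mL; glucose 11.30 g; L-arginine 7.45 mL; sodium bicarbonate 1.51 g

Scale factor relative to 1 L: 0.784.
tetracycline: V = C2·V2/C1 = 8.37 µg/mL × 784 mL ÷ 7280 µg/mL = 0.90 mL
glucose: 80 mmol/L × 180.16 g/mol × 0.784 L ÷ 1000 = 11.30 g
L-arginine: dilute stock: 4.75 mM × 784 mL ÷ 500 mM = 7.45 mL
sodium bicarbonate: 22.9 mmol/L × 84.01 g/mol × 0.784 L ÷ 1000 = 1.51 g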